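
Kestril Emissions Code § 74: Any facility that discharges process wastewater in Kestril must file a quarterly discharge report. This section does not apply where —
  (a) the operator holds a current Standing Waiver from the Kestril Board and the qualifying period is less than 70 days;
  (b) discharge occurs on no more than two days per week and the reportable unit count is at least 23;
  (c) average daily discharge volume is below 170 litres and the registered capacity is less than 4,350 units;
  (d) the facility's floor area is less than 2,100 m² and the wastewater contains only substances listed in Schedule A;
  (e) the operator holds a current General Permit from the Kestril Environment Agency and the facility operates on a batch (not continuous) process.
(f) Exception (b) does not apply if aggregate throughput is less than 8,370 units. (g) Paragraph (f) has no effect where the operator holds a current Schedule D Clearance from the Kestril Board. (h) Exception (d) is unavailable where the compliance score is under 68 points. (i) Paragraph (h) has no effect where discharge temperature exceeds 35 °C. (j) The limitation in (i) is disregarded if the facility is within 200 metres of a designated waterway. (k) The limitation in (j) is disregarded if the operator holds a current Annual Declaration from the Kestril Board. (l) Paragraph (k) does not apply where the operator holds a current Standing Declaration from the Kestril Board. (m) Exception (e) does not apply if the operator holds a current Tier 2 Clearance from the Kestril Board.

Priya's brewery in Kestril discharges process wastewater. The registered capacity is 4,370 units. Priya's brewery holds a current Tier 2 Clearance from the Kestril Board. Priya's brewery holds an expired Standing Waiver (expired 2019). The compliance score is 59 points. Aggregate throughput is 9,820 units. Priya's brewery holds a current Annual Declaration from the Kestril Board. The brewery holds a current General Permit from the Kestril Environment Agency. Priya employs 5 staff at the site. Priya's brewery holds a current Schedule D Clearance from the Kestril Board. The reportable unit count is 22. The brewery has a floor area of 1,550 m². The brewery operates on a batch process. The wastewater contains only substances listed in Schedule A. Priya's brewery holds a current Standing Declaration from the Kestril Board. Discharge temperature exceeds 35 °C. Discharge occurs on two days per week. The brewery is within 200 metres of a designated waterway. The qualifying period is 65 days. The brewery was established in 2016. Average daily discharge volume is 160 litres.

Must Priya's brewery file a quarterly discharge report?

Yes — Priya's brewery must file a quarterly discharge report.

Exception (a) fails — no current Standing Waiver is held.
Exception (b) requires that the reportable unit count is at least 23; but the reportable unit count is 22, short of 23, so (b) is unavailable.
Exception (c) requires that the registered capacity is less than 4,350 units; but the registered capacity is 4,370 units, not less than 4,350 units, so (c) is unavailable.
Exception (d): the facility's floor area is 1,550 m², less than the 2,100 m² limit; the wastewater is Schedule-A-only — every condition holds. Turning to paragraphs (h)–(l): (h) operates against (d): the compliance score is 59 points, under the 68 points limit. (i) is triggered (discharge temperature exceeds 35 °C), but is set aside by (j): (j) applies — the brewery is within 200 m of a designated waterway. (k) would limit (j) — a current Annual Declaration is held — but (l) sets (k) aside: (l) is engaged — a current Standing Declaration is held. So (d) is unavailable.
Exception (e)'s conditions are all satisfied: a current General Permit is held; the facility operates on a batch process. However, paragraph (m) must be considered: (m) operates — a current Tier 2 Clearance is held. So (e) is unavailable.
None of the exceptions is available; § 74 applies in full.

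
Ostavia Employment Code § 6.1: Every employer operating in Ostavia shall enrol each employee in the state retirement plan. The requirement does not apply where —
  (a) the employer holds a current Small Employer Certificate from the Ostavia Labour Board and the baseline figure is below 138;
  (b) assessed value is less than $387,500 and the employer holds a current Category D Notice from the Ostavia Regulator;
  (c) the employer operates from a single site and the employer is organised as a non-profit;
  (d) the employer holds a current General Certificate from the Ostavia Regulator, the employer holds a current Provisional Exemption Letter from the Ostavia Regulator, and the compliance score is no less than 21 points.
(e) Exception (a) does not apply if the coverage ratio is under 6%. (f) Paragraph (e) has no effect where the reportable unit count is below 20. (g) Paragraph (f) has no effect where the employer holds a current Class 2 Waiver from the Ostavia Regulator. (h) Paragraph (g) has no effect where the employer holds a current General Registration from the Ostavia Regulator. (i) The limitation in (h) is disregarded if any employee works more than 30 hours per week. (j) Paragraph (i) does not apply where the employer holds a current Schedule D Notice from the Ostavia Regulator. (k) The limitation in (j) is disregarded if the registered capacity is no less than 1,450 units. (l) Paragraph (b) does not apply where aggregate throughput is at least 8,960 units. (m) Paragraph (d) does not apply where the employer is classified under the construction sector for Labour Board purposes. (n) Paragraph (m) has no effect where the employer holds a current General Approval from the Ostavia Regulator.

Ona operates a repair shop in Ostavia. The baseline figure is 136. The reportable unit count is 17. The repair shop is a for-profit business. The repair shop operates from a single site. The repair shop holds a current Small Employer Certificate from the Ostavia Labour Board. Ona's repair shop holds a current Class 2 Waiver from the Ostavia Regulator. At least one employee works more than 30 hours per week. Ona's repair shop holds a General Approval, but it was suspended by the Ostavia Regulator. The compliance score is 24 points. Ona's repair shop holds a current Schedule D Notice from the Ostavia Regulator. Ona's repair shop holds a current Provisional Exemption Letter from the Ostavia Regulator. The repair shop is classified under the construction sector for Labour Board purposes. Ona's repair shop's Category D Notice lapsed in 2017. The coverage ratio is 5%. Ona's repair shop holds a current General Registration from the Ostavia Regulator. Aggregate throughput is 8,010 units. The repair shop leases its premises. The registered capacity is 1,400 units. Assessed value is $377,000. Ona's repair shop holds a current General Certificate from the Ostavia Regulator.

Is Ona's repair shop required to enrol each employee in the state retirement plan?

No — exception (a) applies; Ona's repair shop is not required to enrol each employee in the state retirement plan.

Exception (a): a current Small Employer Certificate is held; the baseline figure is 136, below the 138 limit — every condition holds. Under paragraphs (e)–(k): (e) operates (the coverage ratio is 5%, under the 6% limit), but is displaced by (f): (f) applies — the reportable unit count is 17, below the 20 limit. (g) would limit (f) — a current Class 2 Waiver is held — but (h) sets (g) aside: (h) operates against (g): a current General Registration is held. (i) would limit (h) — at least one employee exceeds 30 hours/week — but (j) sets (i) aside: (j) is triggered — a current Schedule D Notice is held. (k), which would lift (j), is not triggered — the registered capacity is 1,400 units, short of 1,450 units. Exception (a) stands.
Exception (b) does not apply: the Category D Notice is not current.
Exception (c) fails — the employer is for-profit.
Exception (d): a current General Certificate is held; a current Provisional Exemption Letter is held; the compliance score is 24 points, meeting the 21 points threshold — every condition holds. Turning to paragraphs (m)–(n): (m) operates against (d): the repair shop is classified under the construction sector. (n) is inapplicable (there is no General Approval in force), so (m) stands. So (d) is unavailable.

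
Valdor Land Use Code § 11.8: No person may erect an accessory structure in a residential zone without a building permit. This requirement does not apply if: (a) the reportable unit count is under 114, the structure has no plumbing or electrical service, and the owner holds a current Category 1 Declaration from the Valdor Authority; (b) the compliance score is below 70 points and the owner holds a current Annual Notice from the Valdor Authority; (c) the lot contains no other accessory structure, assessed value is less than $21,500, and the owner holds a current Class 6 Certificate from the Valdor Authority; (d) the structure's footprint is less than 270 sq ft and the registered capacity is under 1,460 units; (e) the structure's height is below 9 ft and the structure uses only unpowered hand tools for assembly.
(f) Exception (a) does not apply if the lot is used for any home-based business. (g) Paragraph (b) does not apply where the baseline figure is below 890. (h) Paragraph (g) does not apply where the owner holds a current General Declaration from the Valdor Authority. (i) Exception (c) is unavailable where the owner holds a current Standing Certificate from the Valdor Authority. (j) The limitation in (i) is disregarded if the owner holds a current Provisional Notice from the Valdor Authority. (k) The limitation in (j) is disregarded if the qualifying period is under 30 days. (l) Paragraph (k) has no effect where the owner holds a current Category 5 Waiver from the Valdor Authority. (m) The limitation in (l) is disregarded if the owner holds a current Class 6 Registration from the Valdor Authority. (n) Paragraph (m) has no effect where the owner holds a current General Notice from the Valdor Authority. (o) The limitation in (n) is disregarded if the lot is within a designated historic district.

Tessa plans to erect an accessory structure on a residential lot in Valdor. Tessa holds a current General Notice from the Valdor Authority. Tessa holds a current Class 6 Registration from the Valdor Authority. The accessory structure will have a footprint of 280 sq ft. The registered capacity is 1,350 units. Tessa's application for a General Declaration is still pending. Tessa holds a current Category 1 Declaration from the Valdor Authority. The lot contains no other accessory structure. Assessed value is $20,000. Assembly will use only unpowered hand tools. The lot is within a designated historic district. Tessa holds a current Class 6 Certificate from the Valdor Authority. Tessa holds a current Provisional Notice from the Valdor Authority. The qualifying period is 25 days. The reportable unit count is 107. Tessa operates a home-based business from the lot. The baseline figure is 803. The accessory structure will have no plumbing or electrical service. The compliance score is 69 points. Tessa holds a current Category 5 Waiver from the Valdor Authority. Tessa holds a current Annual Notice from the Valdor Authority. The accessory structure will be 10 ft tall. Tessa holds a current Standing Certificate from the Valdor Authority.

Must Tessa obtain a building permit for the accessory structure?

Exception (a) is satisfied on its face — the reportable unit count is 107, under the 114 limit; there is no plumbing or electrical service; a current Category 1 Declaration is held. But applying paragraph (f): (f) operates — a home-based business operates on the lot. (a) is therefore removed.
All of (b)'s requirements are met (the compliance score is 69 points, below the 70 points limit; a current Annual Notice is held). Turning to paragraphs (g)–(h): (g) operates against (b): the baseline figure is 803, below the 890 limit. (h), which would lift (g), is not engaged — no current General Declaration is held. (b) is therefore removed.
Exception (c): the lot has no other accessory structure; assessed value is $20,000, less than the $21,500 limit; a current Class 6 Certificate is held — every condition holds. But applying paragraphs (i)–(o): (i) operates against (c): a current Standing Certificate is held. (j) would limit (i) — a current Provisional Notice is held — but (k) sets (j) aside: (k) operates against (j): the qualifying period is 25 days, under the 30 days limit. (l) would limit (k) — a current Category 5 Waiver is held — but (m) sets (l) aside: (m) applies — a current Class 6 Registration is held. (n) applies (a current General Notice is held), but is displaced by (o): (o) operates — the lot is in a historic district. (c) is therefore removed.
Exception (d) does not apply: the structure's footprint is 280 sq ft, not less than 270 sq ft.
Exception (e) fails — the structure's height is 10 ft, not below 9 ft.
No exception applies. The general rule governs.

Yes — Tessa must obtain a building permit.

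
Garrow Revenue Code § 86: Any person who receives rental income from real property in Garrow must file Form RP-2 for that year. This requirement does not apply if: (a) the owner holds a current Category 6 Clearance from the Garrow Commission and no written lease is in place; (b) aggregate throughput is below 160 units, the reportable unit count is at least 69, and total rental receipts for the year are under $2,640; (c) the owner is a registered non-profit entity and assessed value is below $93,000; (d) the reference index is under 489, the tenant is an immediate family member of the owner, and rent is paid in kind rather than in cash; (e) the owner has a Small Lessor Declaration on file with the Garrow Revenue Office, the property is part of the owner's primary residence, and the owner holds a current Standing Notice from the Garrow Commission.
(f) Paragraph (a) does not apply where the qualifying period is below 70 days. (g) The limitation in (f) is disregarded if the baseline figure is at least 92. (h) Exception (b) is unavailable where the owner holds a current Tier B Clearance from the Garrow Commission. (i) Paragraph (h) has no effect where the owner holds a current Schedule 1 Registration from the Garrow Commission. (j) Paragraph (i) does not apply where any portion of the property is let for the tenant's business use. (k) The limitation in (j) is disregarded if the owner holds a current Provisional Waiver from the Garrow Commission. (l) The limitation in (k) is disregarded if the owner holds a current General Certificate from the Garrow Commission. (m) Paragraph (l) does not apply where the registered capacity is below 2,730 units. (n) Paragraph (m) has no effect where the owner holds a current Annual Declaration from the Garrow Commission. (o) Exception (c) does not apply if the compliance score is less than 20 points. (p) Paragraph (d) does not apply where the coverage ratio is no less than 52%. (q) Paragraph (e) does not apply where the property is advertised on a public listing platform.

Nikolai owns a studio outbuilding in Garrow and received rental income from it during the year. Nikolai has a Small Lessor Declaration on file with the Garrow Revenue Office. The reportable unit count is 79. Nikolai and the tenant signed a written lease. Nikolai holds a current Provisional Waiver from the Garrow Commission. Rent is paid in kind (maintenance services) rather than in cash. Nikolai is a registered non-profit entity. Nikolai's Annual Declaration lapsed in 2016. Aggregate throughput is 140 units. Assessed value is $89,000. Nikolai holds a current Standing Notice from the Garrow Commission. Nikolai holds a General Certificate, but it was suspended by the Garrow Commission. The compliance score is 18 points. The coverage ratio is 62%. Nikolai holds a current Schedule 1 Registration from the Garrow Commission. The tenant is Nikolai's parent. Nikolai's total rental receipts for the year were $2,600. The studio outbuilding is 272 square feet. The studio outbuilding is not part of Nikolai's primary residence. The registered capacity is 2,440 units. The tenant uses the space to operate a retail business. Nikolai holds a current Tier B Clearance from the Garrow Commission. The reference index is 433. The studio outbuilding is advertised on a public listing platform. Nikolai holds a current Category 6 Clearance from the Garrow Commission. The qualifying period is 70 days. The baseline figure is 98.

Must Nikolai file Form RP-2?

Exception (a) fails — a written lease is in place.
Exception (b): aggregate throughput is 140 units, below the 160 units limit; the reportable unit count is 79, meeting the 69 threshold; total rental receipts for the year are $2,600, under the $2,640 limit — every condition holds. As to paragraphs (h)–(n): (h) operates (a current Tier B Clearance is held), but is displaced by (i): (i) operates against (h): a current Schedule 1 Registration is held. (j) would limit (i) — the space is let for business use — but (k) sets (j) aside: (k) operates against (j): a current Provisional Waiver is held. (l), which would lift (k), is not engaged — no current General Certificate is held. Exception (b) stands.
All of (c)'s requirements are met (Nikolai is a registered non-profit; assessed value is $89,000, below the $93,000 limit). But applying paragraph (o): (o) operates — the compliance score is 18 points, less than the 20 points limit. So (c) is unavailable.
Exception (d)'s conditions are all satisfied: the reference index is 433, under the 489 limit; the tenant is an immediate family member; rent is paid in kind. Turning to paragraph (p): (p) operates against (d): the coverage ratio is 62%, meeting the 52% threshold. (d) is therefore removed.
Exception (e) requires that the property is part of the owner's primary residence; but the studio outbuilding is not part of the primary residence, so (e) is unavailable.

No — exception (b) applies; Nikolai is not required to file Form RP-2.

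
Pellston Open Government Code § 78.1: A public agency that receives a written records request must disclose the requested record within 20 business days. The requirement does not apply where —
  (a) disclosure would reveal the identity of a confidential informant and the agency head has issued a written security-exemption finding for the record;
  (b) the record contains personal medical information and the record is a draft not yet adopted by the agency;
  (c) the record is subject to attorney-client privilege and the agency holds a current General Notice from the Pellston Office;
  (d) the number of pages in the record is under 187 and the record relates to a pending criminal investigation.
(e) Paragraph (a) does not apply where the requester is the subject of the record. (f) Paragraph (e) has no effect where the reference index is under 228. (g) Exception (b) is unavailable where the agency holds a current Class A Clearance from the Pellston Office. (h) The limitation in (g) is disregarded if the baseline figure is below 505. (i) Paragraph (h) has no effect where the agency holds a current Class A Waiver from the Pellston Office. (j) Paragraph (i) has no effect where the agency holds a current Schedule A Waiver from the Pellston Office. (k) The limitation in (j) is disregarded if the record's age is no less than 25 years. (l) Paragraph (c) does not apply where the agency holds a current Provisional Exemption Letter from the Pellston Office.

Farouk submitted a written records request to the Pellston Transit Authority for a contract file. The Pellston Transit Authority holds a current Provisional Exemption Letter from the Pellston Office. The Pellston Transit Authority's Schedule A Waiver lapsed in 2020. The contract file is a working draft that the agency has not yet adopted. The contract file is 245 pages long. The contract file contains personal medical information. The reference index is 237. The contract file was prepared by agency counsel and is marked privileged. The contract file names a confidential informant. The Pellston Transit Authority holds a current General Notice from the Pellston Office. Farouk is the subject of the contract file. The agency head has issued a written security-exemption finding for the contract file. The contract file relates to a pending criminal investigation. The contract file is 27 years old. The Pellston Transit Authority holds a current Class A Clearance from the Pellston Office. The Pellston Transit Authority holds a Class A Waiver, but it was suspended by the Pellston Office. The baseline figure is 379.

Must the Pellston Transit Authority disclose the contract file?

No — exception (b) applies; the Pellston Transit Authority is not required to disclose the contract file.

All of (a)'s requirements are met (the contract file names a confidential informant; a written security-exemption finding has been issued). However, paragraphs (e)–(f) must be considered: (e) operates against (a): Farouk is the subject of the contract file. (f), which would lift (e), does not operate here — the reference index is 237, not under 228. Exception (a) does not apply.
Exception (b) is satisfied on its face — the contract file contains personal medical information; the contract file is an unadopted draft. As to paragraphs (g)–(k): (g) would limit (b) — a current Class A Clearance is held — but (h) sets (g) aside: (h) operates against (g): the baseline figure is 379, below the 505 limit. (i) does not operate here (there is no Class A Waiver in force), so (h) stands. Exception (b) stands.
Exception (c): the contract file is privileged; a current General Notice is held — every condition holds. But: (l) operates against (c): a current Provisional Exemption Letter is held. (c) is therefore removed.
Exception (d) requires that the number of pages in the record is under 187; but the number of pages in the record is 245, not under 187, so (d) is unavailable.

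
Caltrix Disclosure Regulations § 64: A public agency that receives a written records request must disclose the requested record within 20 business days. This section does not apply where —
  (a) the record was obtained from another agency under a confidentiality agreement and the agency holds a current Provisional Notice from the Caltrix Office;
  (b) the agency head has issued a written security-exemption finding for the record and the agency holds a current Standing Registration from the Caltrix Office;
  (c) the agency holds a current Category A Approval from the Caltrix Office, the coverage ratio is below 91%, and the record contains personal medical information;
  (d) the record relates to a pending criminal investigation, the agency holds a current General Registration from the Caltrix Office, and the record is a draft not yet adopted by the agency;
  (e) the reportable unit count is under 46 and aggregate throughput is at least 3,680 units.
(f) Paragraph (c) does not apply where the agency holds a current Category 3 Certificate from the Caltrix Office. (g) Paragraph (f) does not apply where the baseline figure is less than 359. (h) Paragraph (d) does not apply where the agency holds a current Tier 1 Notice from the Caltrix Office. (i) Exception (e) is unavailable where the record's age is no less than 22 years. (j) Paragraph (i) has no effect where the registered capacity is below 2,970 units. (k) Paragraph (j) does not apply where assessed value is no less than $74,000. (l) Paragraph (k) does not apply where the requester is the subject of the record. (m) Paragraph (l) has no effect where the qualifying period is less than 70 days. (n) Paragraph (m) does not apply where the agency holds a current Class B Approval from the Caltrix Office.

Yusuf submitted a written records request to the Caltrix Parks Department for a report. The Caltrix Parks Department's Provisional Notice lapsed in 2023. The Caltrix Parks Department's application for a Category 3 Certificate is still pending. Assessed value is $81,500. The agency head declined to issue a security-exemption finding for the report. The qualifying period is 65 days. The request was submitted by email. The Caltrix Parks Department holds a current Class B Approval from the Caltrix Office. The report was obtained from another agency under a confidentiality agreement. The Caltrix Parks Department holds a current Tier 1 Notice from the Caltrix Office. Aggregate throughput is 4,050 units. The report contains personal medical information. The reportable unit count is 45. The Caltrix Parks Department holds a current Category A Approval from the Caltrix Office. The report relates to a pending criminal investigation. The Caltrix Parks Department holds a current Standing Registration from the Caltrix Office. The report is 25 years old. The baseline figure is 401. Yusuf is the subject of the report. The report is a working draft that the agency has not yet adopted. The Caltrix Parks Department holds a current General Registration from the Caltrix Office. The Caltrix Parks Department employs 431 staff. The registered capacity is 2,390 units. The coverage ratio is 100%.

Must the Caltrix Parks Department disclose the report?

Exception (a) requires that the agency holds a current Provisional Notice from the Caltrix Office; but there is no Provisional Notice in force, so (a) is unavailable.
Exception (b) requires that the agency head has issued a written security-exemption finding for the record; but the agency head declined to issue a security-exemption finding, so (b) is unavailable.
Exception (c) fails — the coverage ratio is 100%, not below 91%.
All of (d)'s requirements are met (the report relates to a pending investigation; a current General Registration is held; the report is an unadopted draft). Turning to paragraph (h): (h) is triggered — a current Tier 1 Notice is held. So (d) is unavailable.
All of (e)'s requirements are met (the reportable unit count is 45, under the 46 limit; aggregate throughput is 4,050 units, meeting the 3,680 units threshold). Under paragraphs (i)–(n): (i) would limit (e) — the record's age is 25 years, meeting the 22 years threshold — but (j) sets (i) aside: (j) is engaged — the registered capacity is 2,390 units, below the 2,970 units limit. (k) would limit (j) — assessed value is $81,500, meeting the $74,000 threshold — but (l) sets (k) aside: (l) applies — Yusuf is the subject of the report. (m) applies (the qualifying period is 65 days, less than the 70 days limit), but is itself disapplied by (n): (n) applies — a current Class B Approval is held. So (e) applies.

No — exception (e) applies; the Caltrix Parks Department is not required to disclose the report.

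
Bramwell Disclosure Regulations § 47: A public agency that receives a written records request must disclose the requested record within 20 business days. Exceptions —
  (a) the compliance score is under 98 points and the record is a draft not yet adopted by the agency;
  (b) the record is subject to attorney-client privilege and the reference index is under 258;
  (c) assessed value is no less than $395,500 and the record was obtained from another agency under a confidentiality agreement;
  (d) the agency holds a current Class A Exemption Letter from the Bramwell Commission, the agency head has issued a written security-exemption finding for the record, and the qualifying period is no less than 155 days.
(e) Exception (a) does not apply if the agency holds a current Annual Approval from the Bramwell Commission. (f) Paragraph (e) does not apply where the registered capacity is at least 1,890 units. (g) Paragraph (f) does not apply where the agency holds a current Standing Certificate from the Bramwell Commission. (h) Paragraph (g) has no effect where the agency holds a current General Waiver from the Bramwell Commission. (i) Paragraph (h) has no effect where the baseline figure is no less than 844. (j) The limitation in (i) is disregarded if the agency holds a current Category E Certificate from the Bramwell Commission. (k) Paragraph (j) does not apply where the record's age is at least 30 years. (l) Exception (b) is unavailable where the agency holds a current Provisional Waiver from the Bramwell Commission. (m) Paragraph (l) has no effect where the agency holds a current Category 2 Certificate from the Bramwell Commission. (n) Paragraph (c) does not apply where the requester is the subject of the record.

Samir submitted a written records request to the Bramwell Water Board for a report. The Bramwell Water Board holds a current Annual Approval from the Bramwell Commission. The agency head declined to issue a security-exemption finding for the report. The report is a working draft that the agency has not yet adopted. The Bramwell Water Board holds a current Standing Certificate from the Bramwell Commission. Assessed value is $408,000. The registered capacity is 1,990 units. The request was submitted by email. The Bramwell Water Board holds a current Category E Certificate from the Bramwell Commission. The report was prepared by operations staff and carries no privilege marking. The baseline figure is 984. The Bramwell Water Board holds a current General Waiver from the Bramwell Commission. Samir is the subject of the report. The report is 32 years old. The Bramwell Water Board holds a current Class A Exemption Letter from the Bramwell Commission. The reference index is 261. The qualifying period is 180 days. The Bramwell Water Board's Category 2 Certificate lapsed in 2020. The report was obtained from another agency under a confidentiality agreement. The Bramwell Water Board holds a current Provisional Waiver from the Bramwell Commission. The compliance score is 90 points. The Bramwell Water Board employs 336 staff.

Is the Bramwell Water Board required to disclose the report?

Yes — the Bramwell Water Board must disclose the report.

Exception (a)'s conditions are all satisfied: the compliance score is 90 points, under the 98 points limit; the report is an unadopted draft. Turning to paragraphs (e)–(k): (e) operates against (a): a current Annual Approval is held. (f) is engaged (the registered capacity is 1,990 units, meeting the 1,890 units threshold), but yields to (g): (g) operates against (f): a current Standing Certificate is held. (h) operates (a current General Waiver is held), but is overridden by (i): (i) applies — the baseline figure is 984, meeting the 844 threshold. (j) operates (a current Category E Certificate is held), but is set aside by (k): (k) operates — the record's age is 32 years, meeting the 30 years threshold. (a) is therefore removed.
Exception (b) does not apply: the report carries no privilege marking.
Exception (c): assessed value is $408,000, meeting the $395,500 threshold; the report was obtained under a confidentiality agreement — every condition holds. But: (n) operates against (c): Samir is the subject of the report. (c) is therefore removed.
Exception (d) does not apply: the agency head declined to issue a security-exemption finding.
Every exception is unavailable, so the rule governs.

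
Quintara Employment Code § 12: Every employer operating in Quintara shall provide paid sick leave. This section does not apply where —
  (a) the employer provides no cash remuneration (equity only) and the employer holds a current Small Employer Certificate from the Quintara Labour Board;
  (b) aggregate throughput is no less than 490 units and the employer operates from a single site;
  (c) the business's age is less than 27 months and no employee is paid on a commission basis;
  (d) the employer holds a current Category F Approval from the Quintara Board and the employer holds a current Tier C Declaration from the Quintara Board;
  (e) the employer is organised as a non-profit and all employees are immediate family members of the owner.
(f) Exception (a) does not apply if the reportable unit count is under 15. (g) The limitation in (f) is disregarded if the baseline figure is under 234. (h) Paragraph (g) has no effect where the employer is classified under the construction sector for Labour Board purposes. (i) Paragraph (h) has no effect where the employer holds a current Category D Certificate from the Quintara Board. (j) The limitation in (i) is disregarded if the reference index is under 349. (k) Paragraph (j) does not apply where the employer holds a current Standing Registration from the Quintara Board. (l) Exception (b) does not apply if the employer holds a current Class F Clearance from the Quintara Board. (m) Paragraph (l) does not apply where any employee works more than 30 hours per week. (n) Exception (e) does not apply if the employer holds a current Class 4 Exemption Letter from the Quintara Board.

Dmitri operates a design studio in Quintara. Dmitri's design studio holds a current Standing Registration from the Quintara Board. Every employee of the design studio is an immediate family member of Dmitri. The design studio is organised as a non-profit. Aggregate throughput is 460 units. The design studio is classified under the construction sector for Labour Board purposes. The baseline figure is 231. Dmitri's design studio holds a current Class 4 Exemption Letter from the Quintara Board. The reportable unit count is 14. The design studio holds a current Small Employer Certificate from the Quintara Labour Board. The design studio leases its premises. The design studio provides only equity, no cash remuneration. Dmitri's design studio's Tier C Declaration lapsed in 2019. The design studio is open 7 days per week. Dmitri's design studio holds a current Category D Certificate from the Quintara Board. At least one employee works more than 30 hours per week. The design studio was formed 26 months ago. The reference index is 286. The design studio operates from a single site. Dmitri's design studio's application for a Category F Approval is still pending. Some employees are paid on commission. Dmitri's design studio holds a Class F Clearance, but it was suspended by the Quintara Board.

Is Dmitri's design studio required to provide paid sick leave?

Exception (a) is satisfied on its face — remuneration is equity-only; a current Small Employer Certificate is held. Under paragraphs (f)–(k): (f) is triggered (the reportable unit count is 14, under the 15 limit), but is overridden by (g): (g) is triggered — the baseline figure is 231, under the 234 limit. (h) would limit (g) — the design studio is classified under the construction sector — but (i) sets (h) aside: (i) operates against (h): a current Category D Certificate is held. (j) operates (the reference index is 286, under the 349 limit), but yields to (k): (k) is engaged — a current Standing Registration is held. (a) remains available.
Exception (b) fails — aggregate throughput is 460 units, short of 490 units.
Exception (c) does not apply: some employees are paid on commission.
Exception (d) requires that the employer holds a current Category F Approval from the Quintara Board; but there is no Category F Approval in force, so (d) is unavailable.
All of (e)'s requirements are met (the employer is a non-profit; every employee is an immediate family member). However, paragraph (n) must be considered: (n) operates against (e): a current Class 4 Exemption Letter is held. (e) is therefore removed.

No — exception (a) applies; Dmitri's design studio is not required to provide paid sick leave.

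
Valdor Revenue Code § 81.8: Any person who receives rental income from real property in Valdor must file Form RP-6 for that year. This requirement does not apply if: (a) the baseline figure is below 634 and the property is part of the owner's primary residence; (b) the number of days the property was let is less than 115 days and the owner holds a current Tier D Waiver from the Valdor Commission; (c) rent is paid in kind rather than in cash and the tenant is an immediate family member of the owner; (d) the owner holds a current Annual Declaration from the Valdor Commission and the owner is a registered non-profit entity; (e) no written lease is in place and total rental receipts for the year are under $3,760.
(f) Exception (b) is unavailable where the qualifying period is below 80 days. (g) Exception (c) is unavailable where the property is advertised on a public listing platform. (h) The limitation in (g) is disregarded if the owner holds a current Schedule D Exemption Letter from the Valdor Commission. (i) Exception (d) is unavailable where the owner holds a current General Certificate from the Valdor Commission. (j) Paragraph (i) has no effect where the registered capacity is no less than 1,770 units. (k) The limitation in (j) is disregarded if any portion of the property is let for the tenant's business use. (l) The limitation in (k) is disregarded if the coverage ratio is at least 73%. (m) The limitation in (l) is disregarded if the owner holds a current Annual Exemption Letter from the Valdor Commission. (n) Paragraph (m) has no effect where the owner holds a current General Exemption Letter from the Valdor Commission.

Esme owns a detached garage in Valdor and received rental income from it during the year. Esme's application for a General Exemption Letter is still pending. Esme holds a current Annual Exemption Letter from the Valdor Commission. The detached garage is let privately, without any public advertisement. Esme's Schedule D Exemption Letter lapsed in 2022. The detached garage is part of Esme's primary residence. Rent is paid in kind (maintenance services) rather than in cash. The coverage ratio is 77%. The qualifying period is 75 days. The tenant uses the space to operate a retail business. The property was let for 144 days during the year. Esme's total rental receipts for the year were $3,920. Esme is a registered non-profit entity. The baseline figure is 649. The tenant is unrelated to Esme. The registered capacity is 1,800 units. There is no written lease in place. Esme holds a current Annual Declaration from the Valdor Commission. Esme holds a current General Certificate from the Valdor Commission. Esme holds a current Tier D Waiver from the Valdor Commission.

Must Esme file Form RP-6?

Exception (a) fails — the baseline figure is 649, not below 634.
Exception (b) fails — the number of days the property was let is 144 days, not less than 115 days.
Exception (c) fails — the tenant is unrelated to the owner.
Exception (d)'s conditions are all satisfied: a current Annual Declaration is held; Esme is a registered non-profit. Turning to paragraphs (i)–(n): (i) operates against (d): a current General Certificate is held. (j) would limit (i) — the registered capacity is 1,800 units, meeting the 1,770 units threshold — but (k) sets (j) aside: (k) is triggered — the space is let for business use. (l) would limit (k) — the coverage ratio is 77%, meeting the 73% threshold — but (m) sets (l) aside: (m) operates against (l): a current Annual Exemption Letter is held. (n) is not triggered (the General Exemption Letter is not current), so (m) stands. So (d) is unavailable.
Exception (e) requires that total rental receipts for the year are under $3,760; but total rental receipts for the year are $3,920, not under $3,760, so (e) is unavailable.
None of the exceptions is available; § 81.8 applies in full.

Yes — Esme must file Form RP-6.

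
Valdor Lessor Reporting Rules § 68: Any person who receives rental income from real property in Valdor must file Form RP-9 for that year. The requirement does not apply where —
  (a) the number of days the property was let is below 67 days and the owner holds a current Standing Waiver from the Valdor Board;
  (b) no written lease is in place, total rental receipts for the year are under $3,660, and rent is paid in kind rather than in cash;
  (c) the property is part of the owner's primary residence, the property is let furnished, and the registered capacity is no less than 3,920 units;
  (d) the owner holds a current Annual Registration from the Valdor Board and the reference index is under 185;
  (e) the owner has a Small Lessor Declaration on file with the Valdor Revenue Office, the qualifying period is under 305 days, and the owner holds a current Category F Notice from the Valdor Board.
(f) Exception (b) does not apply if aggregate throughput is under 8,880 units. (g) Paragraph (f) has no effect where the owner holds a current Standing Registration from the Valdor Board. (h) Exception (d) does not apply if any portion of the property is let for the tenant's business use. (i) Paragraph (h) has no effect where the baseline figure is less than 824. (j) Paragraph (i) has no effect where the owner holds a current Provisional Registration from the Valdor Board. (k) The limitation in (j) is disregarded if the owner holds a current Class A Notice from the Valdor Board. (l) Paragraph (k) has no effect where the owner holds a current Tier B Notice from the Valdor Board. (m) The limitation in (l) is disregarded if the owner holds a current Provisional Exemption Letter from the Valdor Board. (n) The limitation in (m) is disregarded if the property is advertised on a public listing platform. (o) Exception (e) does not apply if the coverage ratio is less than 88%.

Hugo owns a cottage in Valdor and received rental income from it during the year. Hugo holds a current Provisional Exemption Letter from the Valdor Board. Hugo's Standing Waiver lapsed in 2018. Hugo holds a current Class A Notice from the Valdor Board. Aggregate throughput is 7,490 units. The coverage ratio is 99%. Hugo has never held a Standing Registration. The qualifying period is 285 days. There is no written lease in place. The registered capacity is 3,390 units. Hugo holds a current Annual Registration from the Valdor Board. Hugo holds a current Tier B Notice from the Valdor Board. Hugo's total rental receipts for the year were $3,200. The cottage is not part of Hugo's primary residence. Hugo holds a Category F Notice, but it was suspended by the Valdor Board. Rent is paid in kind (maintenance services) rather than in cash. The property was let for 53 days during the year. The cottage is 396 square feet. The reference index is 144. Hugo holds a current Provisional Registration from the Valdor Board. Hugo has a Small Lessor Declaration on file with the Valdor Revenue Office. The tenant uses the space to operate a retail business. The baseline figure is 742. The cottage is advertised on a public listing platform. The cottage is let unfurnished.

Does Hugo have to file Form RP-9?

Exception (a) fails — no current Standing Waiver is held.
All of (b)'s requirements are met (there is no written lease; total rental receipts for the year are $3,200, under the $3,660 limit; rent is paid in kind). Turning to paragraphs (f)–(g): (f) operates — aggregate throughput is 7,490 units, under the 8,880 units limit. (g), which would lift (f), is not triggered — no current Standing Registration is held. Exception (b) does not apply.
Exception (c) does not apply: the cottage is not part of the primary residence.
All of (d)'s requirements are met (a current Annual Registration is held; the reference index is 144, under the 185 limit). Turning to paragraphs (h)–(n): (h) operates against (d): the space is let for business use. (i) is engaged (the baseline figure is 742, less than the 824 limit), but yields to (j): (j) operates against (i): a current Provisional Registration is held. (k) would limit (j) — a current Class A Notice is held — but (l) sets (k) aside: (l) operates against (k): a current Tier B Notice is held. (m) would limit (l) — a current Provisional Exemption Letter is held — but (n) sets (m) aside: (n) operates — the property is publicly advertised. (d) is therefore removed.
Exception (e) requires that the owner holds a current Category F Notice from the Valdor Board; but the Category F Notice is not current, so (e) is unavailable.
No exception displaces § 68.

Yes — Hugo must file Form RP-9.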